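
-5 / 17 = -0.29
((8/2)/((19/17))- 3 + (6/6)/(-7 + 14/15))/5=0.08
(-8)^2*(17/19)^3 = 314432/6859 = 45.84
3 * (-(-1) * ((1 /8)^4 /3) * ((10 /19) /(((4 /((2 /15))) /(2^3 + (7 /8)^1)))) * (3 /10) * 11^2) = 0.00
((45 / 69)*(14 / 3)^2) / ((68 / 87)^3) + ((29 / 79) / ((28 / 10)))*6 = 30525566025 / 999815152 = 30.53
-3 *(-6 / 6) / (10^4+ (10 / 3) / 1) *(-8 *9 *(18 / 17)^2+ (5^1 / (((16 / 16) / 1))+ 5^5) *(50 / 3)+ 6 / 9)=15.62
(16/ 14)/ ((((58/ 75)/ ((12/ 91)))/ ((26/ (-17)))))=-7200/ 24157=-0.30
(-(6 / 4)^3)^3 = -19683 / 512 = -38.44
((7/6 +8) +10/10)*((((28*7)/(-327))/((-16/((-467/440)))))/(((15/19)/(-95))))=503906543/10359360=48.64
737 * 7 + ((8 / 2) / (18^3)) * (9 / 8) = 6686065 / 1296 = 5159.00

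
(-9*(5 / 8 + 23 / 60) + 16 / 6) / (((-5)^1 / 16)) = 20.51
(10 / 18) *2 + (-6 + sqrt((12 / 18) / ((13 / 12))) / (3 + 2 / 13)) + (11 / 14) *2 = -3.07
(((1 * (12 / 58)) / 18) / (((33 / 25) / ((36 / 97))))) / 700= 0.00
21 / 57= 7 / 19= 0.37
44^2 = 1936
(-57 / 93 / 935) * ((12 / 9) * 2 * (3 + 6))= -456 / 28985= -0.02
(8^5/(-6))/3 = -16384/9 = -1820.44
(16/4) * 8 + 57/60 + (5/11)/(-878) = 3182261/96580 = 32.95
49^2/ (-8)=-2401/ 8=-300.12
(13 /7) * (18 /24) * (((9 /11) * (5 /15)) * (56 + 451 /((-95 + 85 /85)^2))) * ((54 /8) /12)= 521516151 /43543808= 11.98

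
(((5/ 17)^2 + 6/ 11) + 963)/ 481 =3063386/ 1529099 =2.00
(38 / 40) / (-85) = -19 / 1700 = -0.01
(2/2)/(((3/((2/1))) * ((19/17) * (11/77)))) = 238/57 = 4.18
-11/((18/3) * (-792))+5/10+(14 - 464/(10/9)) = -870691/2160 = -403.10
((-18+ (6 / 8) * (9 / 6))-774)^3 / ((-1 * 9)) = 28141743087 / 512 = 54964341.97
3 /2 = 1.50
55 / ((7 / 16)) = 880 / 7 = 125.71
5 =5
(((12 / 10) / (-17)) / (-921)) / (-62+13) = -2 / 1278655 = -0.00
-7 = -7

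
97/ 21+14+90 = 2281/ 21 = 108.62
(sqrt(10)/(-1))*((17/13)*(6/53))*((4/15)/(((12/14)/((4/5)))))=-0.12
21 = 21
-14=-14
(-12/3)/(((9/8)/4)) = -128/9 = -14.22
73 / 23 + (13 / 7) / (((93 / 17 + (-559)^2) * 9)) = 24431134813 / 7697479230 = 3.17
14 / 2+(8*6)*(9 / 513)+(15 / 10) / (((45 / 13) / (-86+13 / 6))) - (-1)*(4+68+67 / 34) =2644493 / 58140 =45.48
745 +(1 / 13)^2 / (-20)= 2518099 / 3380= 745.00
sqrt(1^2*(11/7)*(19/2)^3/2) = 19*sqrt(1463)/28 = 25.95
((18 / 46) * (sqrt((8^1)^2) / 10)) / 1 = 36 / 115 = 0.31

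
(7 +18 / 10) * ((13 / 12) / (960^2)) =143 / 13824000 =0.00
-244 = -244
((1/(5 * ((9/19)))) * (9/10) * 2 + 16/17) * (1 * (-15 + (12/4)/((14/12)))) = -62901/2975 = -21.14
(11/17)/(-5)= -11/85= -0.13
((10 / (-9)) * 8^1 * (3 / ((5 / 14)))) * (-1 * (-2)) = -448 / 3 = -149.33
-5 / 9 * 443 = -2215 / 9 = -246.11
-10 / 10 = -1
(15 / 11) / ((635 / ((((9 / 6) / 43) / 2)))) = 9 / 240284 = 0.00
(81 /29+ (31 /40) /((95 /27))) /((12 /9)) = 996219 /440800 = 2.26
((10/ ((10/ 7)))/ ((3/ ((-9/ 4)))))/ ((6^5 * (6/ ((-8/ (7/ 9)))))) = 1/ 864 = 0.00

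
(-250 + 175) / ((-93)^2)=-25 / 2883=-0.01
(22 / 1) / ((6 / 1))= 11 / 3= 3.67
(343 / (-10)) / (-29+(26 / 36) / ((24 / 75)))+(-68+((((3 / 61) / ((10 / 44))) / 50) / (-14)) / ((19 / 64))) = -260561985956 / 3905395375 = -66.72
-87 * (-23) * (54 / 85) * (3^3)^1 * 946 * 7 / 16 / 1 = 14205446.23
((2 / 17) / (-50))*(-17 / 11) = 1 / 275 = 0.00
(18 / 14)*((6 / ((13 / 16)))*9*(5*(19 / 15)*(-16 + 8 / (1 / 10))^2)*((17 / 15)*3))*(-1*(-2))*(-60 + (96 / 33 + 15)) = -3175473217536 / 5005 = -634460183.32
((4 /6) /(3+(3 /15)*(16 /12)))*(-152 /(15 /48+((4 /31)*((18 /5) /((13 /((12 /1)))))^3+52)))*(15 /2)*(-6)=24.47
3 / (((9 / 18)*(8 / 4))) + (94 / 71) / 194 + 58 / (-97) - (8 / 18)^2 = 1233598 / 557847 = 2.21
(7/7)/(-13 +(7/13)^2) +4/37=0.03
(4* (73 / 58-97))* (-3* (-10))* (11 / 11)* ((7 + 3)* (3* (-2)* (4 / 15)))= 5330880 / 29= 183823.45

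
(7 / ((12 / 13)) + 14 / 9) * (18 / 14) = 47 / 4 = 11.75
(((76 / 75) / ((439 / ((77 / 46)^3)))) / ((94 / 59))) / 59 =8674127 / 75312513300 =0.00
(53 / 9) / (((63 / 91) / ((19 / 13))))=1007 / 81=12.43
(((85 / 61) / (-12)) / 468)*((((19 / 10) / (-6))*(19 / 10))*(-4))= -0.00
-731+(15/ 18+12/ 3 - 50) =-4657/ 6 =-776.17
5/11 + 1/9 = 56/99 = 0.57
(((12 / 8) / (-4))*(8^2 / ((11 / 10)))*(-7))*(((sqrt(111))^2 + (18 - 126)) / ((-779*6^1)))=-840 / 8569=-0.10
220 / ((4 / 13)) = 715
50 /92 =25 /46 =0.54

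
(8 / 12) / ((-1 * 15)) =-2 / 45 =-0.04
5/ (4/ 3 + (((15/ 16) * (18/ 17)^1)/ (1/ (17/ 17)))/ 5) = 3.26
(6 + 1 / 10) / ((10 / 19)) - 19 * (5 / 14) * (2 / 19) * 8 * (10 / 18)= 53017 / 6300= 8.42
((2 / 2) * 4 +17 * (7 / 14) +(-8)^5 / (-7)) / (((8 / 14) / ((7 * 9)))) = 4139793 / 8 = 517474.12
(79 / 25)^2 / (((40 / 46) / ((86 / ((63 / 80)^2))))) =790060672 / 496125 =1592.46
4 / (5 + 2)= 4 / 7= 0.57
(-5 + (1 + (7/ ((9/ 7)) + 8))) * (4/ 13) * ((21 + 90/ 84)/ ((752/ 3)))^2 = 8115885/ 360226048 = 0.02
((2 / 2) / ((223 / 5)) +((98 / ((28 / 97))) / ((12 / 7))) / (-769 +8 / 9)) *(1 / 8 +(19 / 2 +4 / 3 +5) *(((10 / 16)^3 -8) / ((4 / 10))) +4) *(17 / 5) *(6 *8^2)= 411855765563 / 4424320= 93089.05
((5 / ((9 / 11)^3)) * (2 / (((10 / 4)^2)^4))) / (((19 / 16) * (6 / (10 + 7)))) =92680192 / 3246328125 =0.03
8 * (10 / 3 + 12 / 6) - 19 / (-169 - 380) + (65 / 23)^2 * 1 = 14720872 / 290421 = 50.69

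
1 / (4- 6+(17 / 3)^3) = 27 / 4859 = 0.01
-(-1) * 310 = 310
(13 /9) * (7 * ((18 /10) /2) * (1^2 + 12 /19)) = 2821 /190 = 14.85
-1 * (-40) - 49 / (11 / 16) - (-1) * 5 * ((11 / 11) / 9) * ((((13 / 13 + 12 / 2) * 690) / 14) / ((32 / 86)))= 255463 / 528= 483.83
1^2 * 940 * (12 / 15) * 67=50384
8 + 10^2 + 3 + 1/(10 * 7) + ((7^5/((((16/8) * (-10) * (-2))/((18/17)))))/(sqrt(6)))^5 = 7771/70 + 2932917071205091238064909 * sqrt(6)/36348339200000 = 197647277551.15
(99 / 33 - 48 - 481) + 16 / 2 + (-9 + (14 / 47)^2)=-1163947 / 2209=-526.91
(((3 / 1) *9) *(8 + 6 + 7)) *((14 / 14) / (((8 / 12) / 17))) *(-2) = -28917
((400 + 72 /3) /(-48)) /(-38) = 0.23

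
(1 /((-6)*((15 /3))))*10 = -1 /3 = -0.33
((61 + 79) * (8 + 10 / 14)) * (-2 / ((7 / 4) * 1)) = -9760 / 7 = -1394.29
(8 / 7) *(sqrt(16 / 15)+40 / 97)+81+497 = 32 *sqrt(15) / 105+392782 / 679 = 579.65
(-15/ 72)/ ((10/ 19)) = -19/ 48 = -0.40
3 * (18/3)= 18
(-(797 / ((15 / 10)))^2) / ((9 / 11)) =-27949196 / 81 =-345051.80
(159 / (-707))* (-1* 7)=159 / 101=1.57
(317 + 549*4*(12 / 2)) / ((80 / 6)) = 40479 / 40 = 1011.98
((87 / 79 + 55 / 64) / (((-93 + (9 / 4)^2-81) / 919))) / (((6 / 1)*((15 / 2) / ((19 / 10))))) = -173090893 / 384366600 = -0.45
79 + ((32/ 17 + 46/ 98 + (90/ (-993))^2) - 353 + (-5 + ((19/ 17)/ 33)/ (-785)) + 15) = -618570026360656/ 2364202028265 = -261.64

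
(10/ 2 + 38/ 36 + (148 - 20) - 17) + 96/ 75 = 53251/ 450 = 118.34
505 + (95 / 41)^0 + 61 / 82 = 41553 / 82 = 506.74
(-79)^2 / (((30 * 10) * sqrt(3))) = 6241 * sqrt(3) / 900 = 12.01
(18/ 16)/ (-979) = -9/ 7832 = -0.00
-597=-597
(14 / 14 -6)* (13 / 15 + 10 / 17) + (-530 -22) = -28523 / 51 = -559.27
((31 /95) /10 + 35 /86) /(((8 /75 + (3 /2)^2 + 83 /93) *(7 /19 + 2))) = 9052 /158455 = 0.06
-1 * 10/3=-10/3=-3.33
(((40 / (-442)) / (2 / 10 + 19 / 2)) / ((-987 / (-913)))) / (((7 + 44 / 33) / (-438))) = 3199152 / 7052773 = 0.45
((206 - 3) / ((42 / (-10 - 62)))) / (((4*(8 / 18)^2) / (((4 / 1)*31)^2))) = -6772167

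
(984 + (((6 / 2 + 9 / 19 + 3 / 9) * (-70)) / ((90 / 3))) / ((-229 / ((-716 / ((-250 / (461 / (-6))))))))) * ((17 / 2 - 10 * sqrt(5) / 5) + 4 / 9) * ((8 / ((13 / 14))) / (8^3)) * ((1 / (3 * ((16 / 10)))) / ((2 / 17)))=274439735758601 / 1055601331200 - 1704594632041 * sqrt(5) / 29322259200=129.99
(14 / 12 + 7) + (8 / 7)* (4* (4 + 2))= 1495 / 42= 35.60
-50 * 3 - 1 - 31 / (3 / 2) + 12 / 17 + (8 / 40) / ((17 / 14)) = -43553 / 255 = -170.80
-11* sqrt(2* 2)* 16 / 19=-352 / 19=-18.53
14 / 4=7 / 2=3.50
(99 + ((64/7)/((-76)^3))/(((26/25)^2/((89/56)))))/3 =179940377047/5452740384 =33.00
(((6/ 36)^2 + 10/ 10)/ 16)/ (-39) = -37/ 22464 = -0.00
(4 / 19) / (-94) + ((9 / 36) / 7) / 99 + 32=79208021 / 2475396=32.00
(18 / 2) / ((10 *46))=9 / 460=0.02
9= 9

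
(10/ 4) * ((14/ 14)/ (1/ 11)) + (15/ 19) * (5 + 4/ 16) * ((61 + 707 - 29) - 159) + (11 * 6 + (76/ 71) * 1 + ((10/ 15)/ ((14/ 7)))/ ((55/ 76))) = 1112470213/ 445170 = 2498.98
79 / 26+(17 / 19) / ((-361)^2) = 195612263 / 64378574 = 3.04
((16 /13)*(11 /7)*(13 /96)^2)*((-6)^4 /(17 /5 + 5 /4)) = 2145 /217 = 9.88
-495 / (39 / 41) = -6765 / 13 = -520.38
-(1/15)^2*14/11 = -14/2475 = -0.01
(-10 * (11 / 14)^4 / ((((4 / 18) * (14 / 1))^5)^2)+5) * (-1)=-28446482223376445755 / 5689347494685704192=-5.00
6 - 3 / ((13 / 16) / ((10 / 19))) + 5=2237 / 247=9.06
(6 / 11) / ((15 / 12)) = 24 / 55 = 0.44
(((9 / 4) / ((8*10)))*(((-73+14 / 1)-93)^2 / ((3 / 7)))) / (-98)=-1083 / 70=-15.47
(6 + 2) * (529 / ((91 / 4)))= 16928 / 91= 186.02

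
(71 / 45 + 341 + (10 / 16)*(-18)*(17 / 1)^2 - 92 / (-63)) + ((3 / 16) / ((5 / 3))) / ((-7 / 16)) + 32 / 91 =-15872861 / 5460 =-2907.12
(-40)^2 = 1600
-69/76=-0.91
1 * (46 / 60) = 23 / 30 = 0.77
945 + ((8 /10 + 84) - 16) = 5069 /5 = 1013.80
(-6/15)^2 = 4/25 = 0.16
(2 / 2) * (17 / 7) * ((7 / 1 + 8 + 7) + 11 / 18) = 6919 / 126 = 54.91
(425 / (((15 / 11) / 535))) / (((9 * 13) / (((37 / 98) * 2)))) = 18508325 / 17199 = 1076.13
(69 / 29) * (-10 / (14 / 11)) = -3795 / 203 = -18.69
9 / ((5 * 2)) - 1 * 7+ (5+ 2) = 9 / 10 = 0.90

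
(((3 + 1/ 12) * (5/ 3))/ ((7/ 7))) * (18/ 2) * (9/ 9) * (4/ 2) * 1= 185/ 2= 92.50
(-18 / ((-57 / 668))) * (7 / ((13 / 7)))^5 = 1132160797992 / 7054567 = 160486.22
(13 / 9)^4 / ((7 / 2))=57122 / 45927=1.24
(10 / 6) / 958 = 5 / 2874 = 0.00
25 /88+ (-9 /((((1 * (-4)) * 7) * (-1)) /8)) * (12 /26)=-7229 /8008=-0.90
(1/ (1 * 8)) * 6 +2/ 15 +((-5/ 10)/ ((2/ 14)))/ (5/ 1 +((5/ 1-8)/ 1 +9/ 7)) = -251/ 1380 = -0.18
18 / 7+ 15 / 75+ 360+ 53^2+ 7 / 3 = 333281 / 105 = 3174.10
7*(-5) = -35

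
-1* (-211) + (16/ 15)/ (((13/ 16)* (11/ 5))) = 90775/ 429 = 211.60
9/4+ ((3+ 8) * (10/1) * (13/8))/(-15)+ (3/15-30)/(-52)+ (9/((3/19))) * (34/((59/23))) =34349233/46020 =746.40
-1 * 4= -4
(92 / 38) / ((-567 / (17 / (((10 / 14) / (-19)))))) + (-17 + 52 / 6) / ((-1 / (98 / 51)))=123544 / 6885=17.94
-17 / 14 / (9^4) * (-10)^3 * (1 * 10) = 85000 / 45927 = 1.85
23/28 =0.82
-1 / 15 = -0.07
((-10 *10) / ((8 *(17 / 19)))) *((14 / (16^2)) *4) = -3325 / 1088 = -3.06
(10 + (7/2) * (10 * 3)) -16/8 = 113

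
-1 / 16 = -0.06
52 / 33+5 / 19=1153 / 627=1.84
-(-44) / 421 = 44 / 421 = 0.10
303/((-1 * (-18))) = 101/6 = 16.83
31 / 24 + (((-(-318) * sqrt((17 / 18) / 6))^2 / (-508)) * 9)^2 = 61570423241 / 774192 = 79528.62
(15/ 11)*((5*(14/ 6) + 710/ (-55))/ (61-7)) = -205/ 6534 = -0.03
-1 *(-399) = 399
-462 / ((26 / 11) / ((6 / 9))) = -1694 / 13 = -130.31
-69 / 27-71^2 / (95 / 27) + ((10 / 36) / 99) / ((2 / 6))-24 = -82345613 / 56430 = -1459.25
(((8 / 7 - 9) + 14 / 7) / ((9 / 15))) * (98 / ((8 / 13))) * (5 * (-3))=93275 / 4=23318.75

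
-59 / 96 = -0.61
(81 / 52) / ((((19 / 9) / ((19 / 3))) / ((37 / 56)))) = 8991 / 2912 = 3.09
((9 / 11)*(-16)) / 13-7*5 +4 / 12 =-15304 / 429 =-35.67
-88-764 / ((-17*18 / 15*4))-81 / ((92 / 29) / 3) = -728363 / 4692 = -155.24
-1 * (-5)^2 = -25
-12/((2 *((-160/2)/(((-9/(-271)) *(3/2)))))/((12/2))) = 243/10840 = 0.02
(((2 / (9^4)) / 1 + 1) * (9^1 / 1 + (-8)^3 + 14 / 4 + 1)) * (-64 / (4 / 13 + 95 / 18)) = 5444034752 / 952803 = 5713.70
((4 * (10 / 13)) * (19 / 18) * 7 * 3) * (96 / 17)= 85120 / 221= 385.16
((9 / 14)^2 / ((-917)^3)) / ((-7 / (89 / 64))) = 7209 / 67708328463104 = 0.00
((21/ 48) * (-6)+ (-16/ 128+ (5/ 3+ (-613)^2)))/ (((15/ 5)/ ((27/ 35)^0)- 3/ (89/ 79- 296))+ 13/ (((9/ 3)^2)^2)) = 945379470825/ 7976956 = 118513.81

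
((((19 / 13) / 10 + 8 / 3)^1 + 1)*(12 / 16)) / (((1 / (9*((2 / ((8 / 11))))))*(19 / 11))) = 1619343 / 39520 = 40.98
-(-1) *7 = 7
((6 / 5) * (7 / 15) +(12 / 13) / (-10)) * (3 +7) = 304 / 65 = 4.68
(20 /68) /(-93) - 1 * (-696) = 1100371 /1581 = 696.00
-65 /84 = -0.77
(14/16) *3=21/8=2.62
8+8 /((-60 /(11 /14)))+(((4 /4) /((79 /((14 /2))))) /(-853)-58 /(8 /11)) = -2033675213 /28302540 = -71.85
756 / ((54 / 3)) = 42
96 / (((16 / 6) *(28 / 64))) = 576 / 7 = 82.29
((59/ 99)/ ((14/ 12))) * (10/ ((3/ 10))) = 17.03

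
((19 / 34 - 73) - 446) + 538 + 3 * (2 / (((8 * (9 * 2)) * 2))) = 15977 / 816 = 19.58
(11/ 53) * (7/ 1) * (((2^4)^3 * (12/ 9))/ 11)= 114688/ 159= 721.31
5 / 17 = 0.29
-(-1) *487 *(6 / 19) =2922 / 19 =153.79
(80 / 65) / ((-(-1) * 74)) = 8 / 481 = 0.02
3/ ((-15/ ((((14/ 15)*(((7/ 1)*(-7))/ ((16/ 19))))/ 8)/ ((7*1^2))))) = 931/ 4800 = 0.19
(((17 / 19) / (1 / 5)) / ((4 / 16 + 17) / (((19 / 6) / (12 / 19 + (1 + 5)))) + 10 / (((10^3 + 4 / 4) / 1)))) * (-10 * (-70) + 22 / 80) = 9056600553 / 104461208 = 86.70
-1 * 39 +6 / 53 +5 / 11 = -22406 / 583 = -38.43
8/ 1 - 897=-889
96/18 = 16/3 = 5.33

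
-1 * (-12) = 12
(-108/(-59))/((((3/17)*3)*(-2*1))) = -102/59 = -1.73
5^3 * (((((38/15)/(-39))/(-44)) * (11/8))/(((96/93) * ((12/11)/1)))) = 161975/718848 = 0.23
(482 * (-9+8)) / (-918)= 241 / 459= 0.53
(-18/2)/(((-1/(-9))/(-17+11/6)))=2457/2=1228.50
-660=-660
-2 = -2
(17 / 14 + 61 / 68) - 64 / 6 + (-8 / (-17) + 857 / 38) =392543 / 27132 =14.47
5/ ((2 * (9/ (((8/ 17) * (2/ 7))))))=40/ 1071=0.04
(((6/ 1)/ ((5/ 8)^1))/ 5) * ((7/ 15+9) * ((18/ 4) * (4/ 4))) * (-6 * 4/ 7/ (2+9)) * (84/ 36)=-81792/ 1375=-59.49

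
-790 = -790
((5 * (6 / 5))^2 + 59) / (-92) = -95 / 92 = -1.03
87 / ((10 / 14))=609 / 5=121.80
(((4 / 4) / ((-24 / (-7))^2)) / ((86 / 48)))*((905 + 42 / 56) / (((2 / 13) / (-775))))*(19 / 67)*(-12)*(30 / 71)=509746589625 / 1636408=311503.36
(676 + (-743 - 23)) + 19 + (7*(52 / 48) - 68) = -131.42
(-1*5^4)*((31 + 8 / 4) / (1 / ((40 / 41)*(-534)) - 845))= 440550000 / 18049241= 24.41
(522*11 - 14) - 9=5719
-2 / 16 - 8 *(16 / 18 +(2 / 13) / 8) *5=-34117 / 936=-36.45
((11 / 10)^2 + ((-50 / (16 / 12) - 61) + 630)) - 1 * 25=50771 / 100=507.71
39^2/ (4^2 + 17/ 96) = 146016/ 1553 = 94.02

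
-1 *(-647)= 647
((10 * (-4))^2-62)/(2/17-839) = -26146/14261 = -1.83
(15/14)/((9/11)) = 55/42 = 1.31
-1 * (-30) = 30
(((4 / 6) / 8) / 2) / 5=1 / 120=0.01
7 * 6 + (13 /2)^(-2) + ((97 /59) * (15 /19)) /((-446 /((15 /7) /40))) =198841740107 /4731678224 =42.02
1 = 1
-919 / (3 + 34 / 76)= -34922 / 131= -266.58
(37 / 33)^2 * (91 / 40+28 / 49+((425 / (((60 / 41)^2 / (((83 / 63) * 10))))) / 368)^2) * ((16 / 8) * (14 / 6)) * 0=0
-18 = -18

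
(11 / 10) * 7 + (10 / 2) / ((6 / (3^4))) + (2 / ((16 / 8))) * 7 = 411 / 5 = 82.20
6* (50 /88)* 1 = 75 /22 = 3.41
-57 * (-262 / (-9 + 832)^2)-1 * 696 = -471406050 / 677329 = -695.98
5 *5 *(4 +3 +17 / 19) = 3750 / 19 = 197.37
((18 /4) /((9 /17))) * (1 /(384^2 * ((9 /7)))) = 0.00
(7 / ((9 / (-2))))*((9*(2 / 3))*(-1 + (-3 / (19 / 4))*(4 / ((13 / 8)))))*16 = 282688 / 741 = 381.50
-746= -746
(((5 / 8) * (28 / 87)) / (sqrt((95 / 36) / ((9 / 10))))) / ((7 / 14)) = 21 * sqrt(38) / 551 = 0.23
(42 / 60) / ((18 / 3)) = 7 / 60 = 0.12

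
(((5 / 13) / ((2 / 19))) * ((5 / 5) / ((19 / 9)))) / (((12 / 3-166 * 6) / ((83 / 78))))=-1245 / 670592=-0.00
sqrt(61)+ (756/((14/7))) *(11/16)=sqrt(61)+ 2079/8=267.69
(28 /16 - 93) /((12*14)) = -365 /672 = -0.54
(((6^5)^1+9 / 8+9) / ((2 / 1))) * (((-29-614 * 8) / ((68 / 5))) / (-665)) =307769949 / 144704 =2126.89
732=732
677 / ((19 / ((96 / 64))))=2031 / 38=53.45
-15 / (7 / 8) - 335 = -2465 / 7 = -352.14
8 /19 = 0.42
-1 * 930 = -930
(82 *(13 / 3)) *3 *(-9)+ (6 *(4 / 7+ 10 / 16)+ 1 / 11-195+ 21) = -3006305 / 308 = -9760.73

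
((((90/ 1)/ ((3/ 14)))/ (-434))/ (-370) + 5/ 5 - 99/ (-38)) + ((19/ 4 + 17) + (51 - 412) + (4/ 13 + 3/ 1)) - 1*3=-380013047/ 1133236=-335.33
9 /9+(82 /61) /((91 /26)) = 591 /427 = 1.38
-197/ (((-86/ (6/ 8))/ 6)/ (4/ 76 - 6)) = -200349/ 3268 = -61.31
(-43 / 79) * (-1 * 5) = 215 / 79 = 2.72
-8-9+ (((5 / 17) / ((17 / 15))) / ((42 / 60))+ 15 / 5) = -27572 / 2023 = -13.63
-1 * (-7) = 7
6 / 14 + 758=5309 / 7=758.43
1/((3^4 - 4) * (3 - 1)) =1/154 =0.01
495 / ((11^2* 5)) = 9 / 11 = 0.82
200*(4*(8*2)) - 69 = 12731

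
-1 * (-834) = 834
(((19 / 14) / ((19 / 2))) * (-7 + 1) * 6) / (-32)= 9 / 56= 0.16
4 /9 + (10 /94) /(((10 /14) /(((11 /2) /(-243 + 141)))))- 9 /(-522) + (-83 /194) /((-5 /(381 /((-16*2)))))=-3658097357 /6473050560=-0.57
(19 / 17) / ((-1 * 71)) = -19 / 1207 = -0.02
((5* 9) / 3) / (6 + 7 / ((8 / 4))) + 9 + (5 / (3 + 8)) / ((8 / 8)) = 2306 / 209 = 11.03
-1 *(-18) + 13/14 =265/14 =18.93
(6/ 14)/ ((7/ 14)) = 6/ 7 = 0.86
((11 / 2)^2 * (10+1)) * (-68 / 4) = -22627 / 4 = -5656.75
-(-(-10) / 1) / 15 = -2 / 3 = -0.67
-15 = -15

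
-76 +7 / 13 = -981 / 13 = -75.46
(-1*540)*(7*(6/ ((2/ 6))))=-68040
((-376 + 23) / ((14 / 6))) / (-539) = 0.28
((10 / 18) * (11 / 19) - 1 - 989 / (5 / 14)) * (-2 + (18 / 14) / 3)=26050706 / 5985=4352.67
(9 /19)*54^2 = 1381.26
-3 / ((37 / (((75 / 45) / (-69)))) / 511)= 2555 / 2553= 1.00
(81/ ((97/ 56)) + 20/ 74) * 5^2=4220050/ 3589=1175.83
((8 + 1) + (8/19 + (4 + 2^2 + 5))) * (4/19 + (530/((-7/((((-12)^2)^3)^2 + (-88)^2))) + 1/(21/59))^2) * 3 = 11065983538842425061263335799491474/361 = 30653694013413919837294560000000.00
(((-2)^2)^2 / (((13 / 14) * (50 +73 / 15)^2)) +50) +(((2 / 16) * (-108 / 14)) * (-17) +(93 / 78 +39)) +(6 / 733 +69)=2441090599729 / 13901500396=175.60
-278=-278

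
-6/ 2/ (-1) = 3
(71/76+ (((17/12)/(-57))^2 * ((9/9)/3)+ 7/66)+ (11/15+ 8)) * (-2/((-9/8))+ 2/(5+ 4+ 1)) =67150625579/3473830800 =19.33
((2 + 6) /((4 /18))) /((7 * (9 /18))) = 10.29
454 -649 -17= -212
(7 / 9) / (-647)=-7 / 5823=-0.00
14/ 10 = 7/ 5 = 1.40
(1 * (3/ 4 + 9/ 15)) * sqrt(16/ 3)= 9 * sqrt(3)/ 5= 3.12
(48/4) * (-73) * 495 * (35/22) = -689850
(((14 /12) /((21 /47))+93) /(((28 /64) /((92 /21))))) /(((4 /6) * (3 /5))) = 3166640 /1323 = 2393.53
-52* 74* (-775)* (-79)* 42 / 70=-141356280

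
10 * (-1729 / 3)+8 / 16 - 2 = -34589 / 6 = -5764.83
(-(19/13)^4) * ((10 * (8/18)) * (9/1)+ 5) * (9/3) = -615.99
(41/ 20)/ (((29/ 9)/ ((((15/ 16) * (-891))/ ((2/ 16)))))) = -986337/ 232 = -4251.45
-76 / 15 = -5.07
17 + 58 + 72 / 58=2211 / 29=76.24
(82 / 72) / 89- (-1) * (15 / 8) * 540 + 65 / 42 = 22743347 / 22428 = 1014.06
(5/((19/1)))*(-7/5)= -7/19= -0.37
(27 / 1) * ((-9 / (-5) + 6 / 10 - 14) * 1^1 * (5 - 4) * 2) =-3132 / 5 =-626.40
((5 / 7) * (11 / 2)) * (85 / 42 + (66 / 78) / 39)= 798545 / 99372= 8.04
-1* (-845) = 845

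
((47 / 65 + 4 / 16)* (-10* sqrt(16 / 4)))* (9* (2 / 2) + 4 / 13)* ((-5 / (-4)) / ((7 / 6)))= -459195 / 2366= -194.08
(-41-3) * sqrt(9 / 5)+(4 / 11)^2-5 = -132 * sqrt(5) / 5-589 / 121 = -63.90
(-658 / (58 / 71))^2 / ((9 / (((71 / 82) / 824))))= 38740644551 / 511422192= 75.75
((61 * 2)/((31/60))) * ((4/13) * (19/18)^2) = 880840/10881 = 80.95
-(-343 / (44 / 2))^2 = -243.08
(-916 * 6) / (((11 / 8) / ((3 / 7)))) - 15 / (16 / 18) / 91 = -13719501 / 8008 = -1713.22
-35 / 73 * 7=-245 / 73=-3.36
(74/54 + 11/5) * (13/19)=6266/2565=2.44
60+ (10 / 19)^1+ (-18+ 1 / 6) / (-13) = 91733 / 1482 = 61.90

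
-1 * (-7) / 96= 7 / 96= 0.07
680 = 680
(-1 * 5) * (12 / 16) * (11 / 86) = -165 / 344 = -0.48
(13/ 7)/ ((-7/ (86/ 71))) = -1118/ 3479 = -0.32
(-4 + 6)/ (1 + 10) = 2/ 11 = 0.18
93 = 93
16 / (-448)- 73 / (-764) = 80 / 1337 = 0.06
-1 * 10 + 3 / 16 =-157 / 16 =-9.81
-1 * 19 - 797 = -816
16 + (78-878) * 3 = -2384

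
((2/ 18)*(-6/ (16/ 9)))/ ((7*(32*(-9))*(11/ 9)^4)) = 2187/ 26236672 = 0.00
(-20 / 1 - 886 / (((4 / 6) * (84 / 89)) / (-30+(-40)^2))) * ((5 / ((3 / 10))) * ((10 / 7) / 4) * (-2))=1289603125 / 49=26318431.12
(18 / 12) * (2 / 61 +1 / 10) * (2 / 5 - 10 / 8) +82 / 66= 864077 / 805200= 1.07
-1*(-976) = 976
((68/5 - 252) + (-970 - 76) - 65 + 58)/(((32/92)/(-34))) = 2524687/20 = 126234.35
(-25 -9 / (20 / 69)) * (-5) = 1121 / 4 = 280.25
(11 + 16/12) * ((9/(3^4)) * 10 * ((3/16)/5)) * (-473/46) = -17501/3312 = -5.28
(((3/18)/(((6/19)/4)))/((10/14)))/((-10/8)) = -532/225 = -2.36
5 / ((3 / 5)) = 25 / 3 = 8.33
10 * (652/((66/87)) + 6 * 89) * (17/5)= 521152/11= 47377.45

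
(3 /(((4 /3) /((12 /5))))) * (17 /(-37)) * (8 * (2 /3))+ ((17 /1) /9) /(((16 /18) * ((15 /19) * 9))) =-516817 /39960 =-12.93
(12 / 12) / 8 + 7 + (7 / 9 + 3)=785 / 72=10.90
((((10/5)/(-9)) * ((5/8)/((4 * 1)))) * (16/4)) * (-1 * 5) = 25/36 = 0.69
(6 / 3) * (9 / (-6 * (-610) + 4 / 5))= 0.00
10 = 10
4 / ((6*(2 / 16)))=16 / 3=5.33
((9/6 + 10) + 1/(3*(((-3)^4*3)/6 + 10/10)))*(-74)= -212047/249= -851.59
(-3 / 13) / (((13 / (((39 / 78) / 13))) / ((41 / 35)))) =-123 / 153790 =-0.00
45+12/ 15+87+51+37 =220.80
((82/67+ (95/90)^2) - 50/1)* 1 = -1034645/21708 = -47.66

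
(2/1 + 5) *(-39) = -273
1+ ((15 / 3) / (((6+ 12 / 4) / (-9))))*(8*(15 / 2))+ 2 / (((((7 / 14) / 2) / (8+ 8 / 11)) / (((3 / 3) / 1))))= -2521 / 11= -229.18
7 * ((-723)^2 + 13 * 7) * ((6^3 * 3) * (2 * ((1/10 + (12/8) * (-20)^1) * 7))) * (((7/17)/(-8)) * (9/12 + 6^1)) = 5863221328419/17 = 344895372259.94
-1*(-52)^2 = -2704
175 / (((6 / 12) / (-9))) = -3150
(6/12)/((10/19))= 19/20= 0.95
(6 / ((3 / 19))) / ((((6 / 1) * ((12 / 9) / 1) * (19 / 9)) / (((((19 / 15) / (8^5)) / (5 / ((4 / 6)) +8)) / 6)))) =19 / 20316160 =0.00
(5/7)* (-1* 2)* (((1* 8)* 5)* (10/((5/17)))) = -13600/7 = -1942.86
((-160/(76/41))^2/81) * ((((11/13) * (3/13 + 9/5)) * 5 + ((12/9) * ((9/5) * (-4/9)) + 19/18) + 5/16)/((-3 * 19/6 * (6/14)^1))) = -200.91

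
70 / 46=1.52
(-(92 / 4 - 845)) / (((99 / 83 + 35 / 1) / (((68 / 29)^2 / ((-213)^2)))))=26289752 / 9551550693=0.00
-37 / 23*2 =-74 / 23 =-3.22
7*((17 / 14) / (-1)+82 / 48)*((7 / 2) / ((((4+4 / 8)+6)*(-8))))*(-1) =83 / 576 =0.14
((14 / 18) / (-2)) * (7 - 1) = -7 / 3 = -2.33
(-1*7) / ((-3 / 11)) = 77 / 3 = 25.67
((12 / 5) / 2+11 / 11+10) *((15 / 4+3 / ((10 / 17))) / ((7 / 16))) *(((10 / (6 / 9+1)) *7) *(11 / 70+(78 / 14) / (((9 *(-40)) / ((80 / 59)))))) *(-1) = -176412 / 125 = -1411.30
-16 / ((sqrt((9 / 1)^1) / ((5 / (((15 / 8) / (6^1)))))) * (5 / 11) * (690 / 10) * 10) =-1408 / 5175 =-0.27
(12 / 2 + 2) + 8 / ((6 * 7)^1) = 172 / 21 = 8.19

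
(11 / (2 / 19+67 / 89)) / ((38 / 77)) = 75383 / 2902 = 25.98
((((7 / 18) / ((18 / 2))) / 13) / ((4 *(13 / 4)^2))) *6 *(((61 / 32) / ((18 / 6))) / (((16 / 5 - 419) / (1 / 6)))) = -305 / 2536954992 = -0.00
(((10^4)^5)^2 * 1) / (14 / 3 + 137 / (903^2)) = 8154090000000000000000000000000000000000000000 / 3805379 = 2142779996420855846421605000000000000000.00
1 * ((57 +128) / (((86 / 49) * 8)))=13.18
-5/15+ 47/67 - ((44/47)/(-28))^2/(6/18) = 7936871/21756441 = 0.36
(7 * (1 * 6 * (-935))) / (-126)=935 / 3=311.67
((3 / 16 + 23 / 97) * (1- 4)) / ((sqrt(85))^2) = -1977 / 131920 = -0.01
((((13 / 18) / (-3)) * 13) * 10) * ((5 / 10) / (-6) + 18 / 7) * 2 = -176605 / 1134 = -155.74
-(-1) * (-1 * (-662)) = 662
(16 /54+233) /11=6299 /297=21.21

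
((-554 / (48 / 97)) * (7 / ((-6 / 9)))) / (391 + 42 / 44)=2068913 / 68984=29.99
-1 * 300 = -300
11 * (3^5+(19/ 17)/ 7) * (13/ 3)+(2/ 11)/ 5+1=227601989/ 19635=11591.65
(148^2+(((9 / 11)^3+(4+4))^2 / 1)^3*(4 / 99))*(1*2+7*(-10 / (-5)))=602604.72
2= 2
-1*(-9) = 9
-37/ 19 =-1.95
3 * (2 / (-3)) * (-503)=1006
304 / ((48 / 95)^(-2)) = 36864 / 475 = 77.61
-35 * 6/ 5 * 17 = -714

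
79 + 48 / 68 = 1355 / 17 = 79.71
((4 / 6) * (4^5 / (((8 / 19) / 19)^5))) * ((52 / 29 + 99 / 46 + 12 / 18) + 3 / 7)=643827796617.16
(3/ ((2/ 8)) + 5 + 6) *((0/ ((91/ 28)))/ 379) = 0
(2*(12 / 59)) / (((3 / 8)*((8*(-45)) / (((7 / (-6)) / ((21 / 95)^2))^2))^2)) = 265368172515625 / 97567287202224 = 2.72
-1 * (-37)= 37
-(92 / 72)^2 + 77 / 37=5375 / 11988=0.45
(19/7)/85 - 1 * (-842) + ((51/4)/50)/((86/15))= 344712399/409360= 842.08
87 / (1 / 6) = 522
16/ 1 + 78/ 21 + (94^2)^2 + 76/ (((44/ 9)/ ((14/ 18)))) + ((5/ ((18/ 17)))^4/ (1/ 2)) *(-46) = 157680429902729/ 2020788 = 78029179.66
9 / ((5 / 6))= 54 / 5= 10.80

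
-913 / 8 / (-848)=913 / 6784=0.13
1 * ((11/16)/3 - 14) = -13.77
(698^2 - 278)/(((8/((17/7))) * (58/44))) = 45527581/406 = 112136.90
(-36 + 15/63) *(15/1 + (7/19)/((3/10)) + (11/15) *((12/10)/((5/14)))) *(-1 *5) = 100018931/29925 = 3342.32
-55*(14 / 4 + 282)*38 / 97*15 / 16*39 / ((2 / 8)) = -349066575 / 388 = -899656.12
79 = 79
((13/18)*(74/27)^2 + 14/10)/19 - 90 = -55872653/623295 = -89.64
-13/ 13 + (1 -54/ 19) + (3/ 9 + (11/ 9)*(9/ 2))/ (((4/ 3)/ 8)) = 611/ 19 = 32.16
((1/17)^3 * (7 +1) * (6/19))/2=24/93347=0.00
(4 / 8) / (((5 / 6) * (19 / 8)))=24 / 95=0.25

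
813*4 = 3252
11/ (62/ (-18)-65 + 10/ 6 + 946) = 99/ 7913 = 0.01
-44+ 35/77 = -479/11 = -43.55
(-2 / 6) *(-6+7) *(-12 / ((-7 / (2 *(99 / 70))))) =-396 / 245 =-1.62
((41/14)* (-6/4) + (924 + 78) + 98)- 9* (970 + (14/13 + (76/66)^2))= -337201703/44044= -7656.02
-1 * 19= -19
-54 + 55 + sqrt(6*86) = 1 + 2*sqrt(129) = 23.72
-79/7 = -11.29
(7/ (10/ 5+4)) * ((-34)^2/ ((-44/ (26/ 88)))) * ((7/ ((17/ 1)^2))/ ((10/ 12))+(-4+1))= 26.91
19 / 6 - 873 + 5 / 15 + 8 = -861.50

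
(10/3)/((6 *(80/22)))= 11/72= 0.15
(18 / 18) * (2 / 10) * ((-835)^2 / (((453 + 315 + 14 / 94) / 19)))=124524385 / 36103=3449.14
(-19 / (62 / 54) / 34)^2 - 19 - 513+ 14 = -575191319 / 1110916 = -517.76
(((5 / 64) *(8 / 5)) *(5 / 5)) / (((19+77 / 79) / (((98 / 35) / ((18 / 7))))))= 3871 / 568080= 0.01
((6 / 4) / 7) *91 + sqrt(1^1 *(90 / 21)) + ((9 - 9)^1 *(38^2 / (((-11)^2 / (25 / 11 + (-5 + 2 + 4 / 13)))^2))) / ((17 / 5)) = sqrt(210) / 7 + 39 / 2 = 21.57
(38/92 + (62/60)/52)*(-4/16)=-15533/143520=-0.11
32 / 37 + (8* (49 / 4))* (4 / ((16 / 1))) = 1877 / 74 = 25.36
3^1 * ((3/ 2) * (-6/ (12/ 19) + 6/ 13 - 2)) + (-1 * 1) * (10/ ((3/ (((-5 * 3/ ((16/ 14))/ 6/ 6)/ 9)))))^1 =-834617/ 16848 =-49.54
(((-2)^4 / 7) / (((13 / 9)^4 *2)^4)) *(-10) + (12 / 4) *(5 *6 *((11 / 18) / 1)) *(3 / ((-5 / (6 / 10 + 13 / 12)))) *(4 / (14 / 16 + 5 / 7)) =-289805164238425409606042 / 2072772737605605204715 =-139.82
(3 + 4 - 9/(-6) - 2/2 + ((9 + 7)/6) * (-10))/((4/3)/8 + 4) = -23/5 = -4.60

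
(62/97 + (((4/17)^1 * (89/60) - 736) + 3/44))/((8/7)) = -5599079801/8706720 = -643.08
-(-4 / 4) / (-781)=-1 / 781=-0.00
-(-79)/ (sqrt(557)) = 79 * sqrt(557)/ 557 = 3.35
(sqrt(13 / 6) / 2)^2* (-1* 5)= -65 / 24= -2.71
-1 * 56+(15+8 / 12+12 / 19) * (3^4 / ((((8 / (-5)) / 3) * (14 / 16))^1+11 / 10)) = 732274 / 361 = 2028.46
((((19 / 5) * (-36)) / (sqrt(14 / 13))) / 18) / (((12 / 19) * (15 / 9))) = -6.96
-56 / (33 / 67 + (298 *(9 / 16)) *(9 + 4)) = -30016 / 1168275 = -0.03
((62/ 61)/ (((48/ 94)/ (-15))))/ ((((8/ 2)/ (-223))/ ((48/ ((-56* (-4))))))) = 4873665/ 13664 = 356.68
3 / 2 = 1.50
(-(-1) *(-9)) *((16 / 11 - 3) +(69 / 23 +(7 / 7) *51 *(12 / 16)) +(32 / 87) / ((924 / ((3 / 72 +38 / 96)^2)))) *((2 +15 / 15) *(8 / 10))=-994839 / 1160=-857.62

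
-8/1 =-8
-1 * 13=-13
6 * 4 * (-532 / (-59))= 216.41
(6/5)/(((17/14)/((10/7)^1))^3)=9600/4913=1.95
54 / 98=27 / 49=0.55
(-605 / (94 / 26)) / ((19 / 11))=-86515 / 893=-96.88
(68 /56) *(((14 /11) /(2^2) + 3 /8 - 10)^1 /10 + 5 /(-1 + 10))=-50507 /110880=-0.46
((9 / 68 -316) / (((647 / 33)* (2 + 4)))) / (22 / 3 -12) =0.58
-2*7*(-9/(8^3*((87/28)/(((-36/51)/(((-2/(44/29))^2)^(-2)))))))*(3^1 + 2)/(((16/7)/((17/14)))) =-0.45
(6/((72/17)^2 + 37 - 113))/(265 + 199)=-867/3892960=-0.00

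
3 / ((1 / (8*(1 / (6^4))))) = 0.02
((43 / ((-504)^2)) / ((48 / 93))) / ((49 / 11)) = 14663 / 199148544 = 0.00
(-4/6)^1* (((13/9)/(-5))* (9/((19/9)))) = 78/95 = 0.82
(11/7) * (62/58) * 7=341/29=11.76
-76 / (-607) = 76 / 607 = 0.13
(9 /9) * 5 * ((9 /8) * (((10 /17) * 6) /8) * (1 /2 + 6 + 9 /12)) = 19575 /1088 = 17.99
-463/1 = -463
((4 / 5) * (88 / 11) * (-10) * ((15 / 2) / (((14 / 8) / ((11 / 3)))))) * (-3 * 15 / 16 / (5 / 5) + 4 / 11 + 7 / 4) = 702.86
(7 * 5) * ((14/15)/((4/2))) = 49/3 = 16.33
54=54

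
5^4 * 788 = 492500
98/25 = 3.92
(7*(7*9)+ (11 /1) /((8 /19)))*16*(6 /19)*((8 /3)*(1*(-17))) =-2032928 /19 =-106996.21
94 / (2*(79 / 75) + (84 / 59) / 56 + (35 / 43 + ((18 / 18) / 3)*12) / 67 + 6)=2396703900 / 209174639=11.46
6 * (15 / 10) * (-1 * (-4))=36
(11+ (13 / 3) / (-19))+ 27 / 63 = 11.20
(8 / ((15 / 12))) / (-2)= -3.20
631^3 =251239591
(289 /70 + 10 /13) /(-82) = -4457 /74620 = -0.06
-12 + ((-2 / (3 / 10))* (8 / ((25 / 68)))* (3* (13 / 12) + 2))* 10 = -7628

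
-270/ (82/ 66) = -8910/ 41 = -217.32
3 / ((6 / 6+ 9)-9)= 3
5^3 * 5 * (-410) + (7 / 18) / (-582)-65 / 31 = -83219406157 / 324756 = -256252.10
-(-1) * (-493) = -493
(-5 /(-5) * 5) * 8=40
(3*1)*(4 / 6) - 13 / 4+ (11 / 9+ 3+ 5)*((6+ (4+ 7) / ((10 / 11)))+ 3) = 34801 / 180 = 193.34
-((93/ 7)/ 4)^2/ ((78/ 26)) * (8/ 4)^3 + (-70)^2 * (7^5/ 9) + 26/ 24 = 9150449.44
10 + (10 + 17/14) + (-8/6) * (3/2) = 269/14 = 19.21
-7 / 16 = -0.44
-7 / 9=-0.78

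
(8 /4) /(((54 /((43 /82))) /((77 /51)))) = 3311 /112914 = 0.03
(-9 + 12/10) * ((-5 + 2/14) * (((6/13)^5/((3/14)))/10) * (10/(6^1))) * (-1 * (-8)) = 705024/142805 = 4.94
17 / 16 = 1.06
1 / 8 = 0.12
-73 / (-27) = 73 / 27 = 2.70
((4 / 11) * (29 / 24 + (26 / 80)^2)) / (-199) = -6307 / 2626800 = -0.00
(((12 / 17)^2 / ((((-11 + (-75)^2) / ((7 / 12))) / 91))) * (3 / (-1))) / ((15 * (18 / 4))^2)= -728 / 234675225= -0.00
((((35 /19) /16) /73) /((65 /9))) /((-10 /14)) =-441 /1442480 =-0.00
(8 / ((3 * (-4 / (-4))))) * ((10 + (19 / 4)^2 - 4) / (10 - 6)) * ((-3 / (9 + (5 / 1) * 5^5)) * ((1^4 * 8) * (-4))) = 914 / 7817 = 0.12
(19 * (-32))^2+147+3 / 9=1109434 / 3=369811.33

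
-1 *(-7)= 7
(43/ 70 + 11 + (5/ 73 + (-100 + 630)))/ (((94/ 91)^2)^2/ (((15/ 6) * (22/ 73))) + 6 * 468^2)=298281379743347/ 723643341715765088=0.00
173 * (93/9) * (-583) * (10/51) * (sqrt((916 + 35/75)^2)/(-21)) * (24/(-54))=-343854150904/86751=-3963690.92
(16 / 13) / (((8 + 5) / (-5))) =-80 / 169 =-0.47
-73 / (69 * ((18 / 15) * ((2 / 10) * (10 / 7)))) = -2555 / 828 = -3.09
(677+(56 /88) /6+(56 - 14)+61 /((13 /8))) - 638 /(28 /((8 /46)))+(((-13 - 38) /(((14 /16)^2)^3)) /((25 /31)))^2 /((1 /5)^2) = 3394819814556785090939 /6828599040613350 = 497147.33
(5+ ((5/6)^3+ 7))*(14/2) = 19019/216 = 88.05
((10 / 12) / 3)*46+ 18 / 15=629 / 45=13.98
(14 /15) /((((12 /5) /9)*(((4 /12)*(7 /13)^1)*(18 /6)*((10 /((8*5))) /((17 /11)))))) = 442 /11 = 40.18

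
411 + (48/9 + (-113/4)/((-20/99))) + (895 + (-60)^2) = 1212281/240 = 5051.17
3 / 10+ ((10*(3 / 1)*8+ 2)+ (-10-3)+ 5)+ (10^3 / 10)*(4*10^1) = 4234.30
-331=-331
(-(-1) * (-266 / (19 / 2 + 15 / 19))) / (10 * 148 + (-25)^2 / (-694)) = -7014952 / 401359545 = -0.02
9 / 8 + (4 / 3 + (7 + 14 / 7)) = 275 / 24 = 11.46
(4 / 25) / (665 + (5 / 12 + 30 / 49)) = 2352 / 9790625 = 0.00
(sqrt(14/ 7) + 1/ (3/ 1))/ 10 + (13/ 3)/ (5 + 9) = sqrt(2)/ 10 + 12/ 35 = 0.48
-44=-44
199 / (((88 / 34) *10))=3383 / 440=7.69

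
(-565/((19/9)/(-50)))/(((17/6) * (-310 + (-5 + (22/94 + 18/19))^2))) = -2134225350/133495951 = -15.99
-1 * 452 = -452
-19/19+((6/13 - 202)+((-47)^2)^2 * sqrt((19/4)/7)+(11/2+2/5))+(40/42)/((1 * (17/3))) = 4019462.57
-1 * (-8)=8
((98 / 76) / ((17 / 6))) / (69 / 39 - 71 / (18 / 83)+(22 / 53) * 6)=-1823094 / 1294405381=-0.00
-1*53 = -53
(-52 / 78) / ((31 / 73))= -146 / 93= -1.57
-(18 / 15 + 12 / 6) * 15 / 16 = -3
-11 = -11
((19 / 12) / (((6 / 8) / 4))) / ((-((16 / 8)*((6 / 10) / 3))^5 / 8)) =-59375 / 9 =-6597.22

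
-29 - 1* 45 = -74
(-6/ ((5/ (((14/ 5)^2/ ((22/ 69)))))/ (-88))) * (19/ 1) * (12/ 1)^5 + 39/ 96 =49105056302681/ 4000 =12276264075.67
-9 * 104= -936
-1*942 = -942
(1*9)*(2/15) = 6/5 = 1.20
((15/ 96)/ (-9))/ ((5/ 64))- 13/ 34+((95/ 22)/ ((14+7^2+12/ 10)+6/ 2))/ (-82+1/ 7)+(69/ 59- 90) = -54278920601/ 606903264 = -89.44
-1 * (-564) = 564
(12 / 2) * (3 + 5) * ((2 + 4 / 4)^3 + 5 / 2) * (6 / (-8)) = -1062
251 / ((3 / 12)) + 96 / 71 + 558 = 110998 / 71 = 1563.35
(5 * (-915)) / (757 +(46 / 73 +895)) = -111325 / 40214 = -2.77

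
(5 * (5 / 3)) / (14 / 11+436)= 55 / 2886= 0.02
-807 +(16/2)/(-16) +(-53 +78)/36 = -29045/36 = -806.81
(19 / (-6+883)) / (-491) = -19 / 430607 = -0.00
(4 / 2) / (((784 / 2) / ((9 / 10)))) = 0.00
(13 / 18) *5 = 65 / 18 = 3.61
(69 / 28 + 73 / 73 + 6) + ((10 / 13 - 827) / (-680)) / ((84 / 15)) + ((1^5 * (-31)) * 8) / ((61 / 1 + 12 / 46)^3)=1340468695931805 / 138475605029216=9.68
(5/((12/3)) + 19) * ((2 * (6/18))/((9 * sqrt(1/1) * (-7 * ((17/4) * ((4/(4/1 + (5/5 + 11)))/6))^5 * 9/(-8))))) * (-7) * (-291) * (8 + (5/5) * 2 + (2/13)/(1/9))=468219617869824/18458141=25366564.16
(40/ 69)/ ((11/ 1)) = 40/ 759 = 0.05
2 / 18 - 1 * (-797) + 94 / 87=208328 / 261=798.19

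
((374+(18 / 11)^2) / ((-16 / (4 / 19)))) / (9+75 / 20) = -45578 / 117249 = -0.39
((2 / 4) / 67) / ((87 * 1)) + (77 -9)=792745 / 11658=68.00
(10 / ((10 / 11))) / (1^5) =11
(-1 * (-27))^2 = 729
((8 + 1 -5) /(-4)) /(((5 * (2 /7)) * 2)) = -7 /20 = -0.35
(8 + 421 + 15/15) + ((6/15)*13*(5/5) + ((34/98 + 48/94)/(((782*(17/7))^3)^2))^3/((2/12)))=18998731672433728256487164020512627380881671558639623598699242138785763592755226409/43655173879673088824648814385369088650922958544668252754364063739296331626577920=435.20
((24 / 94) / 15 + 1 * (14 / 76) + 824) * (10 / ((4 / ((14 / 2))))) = 51520819 / 3572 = 14423.52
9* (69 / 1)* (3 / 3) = 621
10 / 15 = 2 / 3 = 0.67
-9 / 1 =-9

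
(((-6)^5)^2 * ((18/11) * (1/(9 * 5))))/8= 15116544/55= 274846.25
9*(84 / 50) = 378 / 25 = 15.12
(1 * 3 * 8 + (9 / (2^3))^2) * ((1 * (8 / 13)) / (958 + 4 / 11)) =0.02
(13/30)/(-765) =-13/22950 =-0.00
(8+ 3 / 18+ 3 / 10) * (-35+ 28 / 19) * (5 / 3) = -80899 / 171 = -473.09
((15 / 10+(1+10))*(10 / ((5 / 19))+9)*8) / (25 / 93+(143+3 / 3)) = 437100 / 13417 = 32.58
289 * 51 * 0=0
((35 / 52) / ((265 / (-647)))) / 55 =-4529 / 151580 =-0.03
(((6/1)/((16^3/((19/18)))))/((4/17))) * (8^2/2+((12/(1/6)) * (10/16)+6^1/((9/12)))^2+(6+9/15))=18.71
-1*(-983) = 983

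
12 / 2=6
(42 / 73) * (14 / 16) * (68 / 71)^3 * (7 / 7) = 11555376 / 26127503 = 0.44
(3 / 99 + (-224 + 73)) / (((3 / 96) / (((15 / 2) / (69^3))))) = -0.11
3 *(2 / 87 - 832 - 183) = -88303 / 29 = -3044.93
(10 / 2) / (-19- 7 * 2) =-5 / 33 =-0.15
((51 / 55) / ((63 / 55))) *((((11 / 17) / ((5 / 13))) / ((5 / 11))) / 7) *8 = 12584 / 3675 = 3.42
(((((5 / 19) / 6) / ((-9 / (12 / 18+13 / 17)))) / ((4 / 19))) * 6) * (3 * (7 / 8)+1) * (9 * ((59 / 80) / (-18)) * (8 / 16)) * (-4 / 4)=-124903 / 940032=-0.13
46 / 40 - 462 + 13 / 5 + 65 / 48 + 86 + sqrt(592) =-17803 / 48 + 4 * sqrt(37) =-346.56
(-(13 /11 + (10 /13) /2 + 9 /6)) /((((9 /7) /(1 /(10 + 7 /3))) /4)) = -12278 /15873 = -0.77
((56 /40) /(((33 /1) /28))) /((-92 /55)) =-49 /69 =-0.71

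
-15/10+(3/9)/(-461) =-4151/2766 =-1.50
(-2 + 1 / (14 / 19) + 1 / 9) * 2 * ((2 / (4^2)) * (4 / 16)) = -67 / 2016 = -0.03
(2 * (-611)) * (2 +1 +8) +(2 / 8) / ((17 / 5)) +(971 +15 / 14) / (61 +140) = -1285607051 / 95676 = -13437.09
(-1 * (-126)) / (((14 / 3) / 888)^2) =31936032 / 7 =4562290.29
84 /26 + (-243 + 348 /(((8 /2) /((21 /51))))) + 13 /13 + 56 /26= -44375 /221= -200.79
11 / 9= 1.22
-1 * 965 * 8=-7720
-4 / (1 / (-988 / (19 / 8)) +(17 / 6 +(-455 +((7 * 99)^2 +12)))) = -4992 / 598801421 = -0.00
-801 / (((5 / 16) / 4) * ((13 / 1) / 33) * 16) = -105732 / 65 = -1626.65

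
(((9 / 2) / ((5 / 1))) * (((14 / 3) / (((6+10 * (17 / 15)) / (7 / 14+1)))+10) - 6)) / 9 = 229 / 520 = 0.44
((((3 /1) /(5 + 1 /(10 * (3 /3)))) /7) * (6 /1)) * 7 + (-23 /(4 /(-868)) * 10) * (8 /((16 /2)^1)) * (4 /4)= 848530 /17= 49913.53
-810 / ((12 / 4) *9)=-30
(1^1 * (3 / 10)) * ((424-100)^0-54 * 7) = -1131 / 10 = -113.10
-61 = -61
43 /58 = 0.74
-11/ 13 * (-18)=198/ 13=15.23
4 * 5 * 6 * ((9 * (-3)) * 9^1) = -29160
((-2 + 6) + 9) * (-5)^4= 8125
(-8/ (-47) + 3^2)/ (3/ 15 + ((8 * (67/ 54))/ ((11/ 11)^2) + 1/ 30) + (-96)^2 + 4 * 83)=116370/ 121293041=0.00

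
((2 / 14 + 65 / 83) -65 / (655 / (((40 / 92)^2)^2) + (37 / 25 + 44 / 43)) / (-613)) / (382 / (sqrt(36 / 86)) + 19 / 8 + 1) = -1010769494089050288 / 112739986377090014321687 + 19067355394667516544*sqrt(86) / 112739986377090014321687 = 0.00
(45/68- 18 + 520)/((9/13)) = 444353/612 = 726.07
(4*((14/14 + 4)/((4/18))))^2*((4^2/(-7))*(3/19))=-388800/133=-2923.31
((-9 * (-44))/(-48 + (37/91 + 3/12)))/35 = -20592/86165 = -0.24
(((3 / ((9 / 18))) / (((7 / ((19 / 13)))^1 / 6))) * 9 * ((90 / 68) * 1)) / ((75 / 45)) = 83106 / 1547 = 53.72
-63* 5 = -315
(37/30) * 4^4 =4736/15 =315.73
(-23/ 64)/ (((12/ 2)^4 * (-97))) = 23/ 8045568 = 0.00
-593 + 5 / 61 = -36168 / 61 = -592.92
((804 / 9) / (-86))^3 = -2406104 / 2146689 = -1.12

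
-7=-7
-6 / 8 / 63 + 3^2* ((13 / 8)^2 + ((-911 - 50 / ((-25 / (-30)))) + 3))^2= 721439286797 / 86016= 8387268.49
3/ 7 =0.43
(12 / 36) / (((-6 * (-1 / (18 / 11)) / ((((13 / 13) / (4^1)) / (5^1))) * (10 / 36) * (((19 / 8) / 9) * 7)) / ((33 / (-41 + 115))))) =0.00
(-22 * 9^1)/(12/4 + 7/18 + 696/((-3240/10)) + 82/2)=-10692/2281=-4.69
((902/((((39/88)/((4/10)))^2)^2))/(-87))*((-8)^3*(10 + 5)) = 443125935898624/8386223625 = 52839.75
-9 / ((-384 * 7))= 0.00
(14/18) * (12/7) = 4/3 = 1.33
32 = 32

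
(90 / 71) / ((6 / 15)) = 225 / 71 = 3.17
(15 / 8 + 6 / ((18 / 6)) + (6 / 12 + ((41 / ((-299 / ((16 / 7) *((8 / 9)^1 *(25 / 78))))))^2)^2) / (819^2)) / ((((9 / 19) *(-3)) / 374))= -1019.84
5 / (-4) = -5 / 4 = -1.25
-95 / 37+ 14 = 423 / 37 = 11.43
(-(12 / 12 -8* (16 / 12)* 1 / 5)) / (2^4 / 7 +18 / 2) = 119 / 1185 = 0.10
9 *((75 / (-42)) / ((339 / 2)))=-75 / 791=-0.09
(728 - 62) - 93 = 573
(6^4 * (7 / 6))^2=2286144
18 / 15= 6 / 5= 1.20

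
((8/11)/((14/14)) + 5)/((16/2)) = 63/88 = 0.72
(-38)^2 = 1444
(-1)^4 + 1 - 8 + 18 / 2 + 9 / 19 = 3.47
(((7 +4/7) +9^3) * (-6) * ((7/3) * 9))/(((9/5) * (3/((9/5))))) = -30936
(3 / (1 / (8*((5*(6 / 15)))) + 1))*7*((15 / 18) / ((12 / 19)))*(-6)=-156.47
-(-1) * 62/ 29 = 62/ 29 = 2.14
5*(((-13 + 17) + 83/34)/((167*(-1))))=-1095/5678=-0.19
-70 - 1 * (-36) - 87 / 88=-3079 / 88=-34.99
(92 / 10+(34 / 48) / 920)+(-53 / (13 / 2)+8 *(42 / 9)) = 3672223 / 95680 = 38.38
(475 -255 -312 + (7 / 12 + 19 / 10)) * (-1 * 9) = 16113 / 20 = 805.65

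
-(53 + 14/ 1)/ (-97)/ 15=67/ 1455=0.05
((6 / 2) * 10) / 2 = 15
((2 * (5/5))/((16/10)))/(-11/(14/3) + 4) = 35/46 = 0.76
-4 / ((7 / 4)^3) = -0.75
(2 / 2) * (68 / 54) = 34 / 27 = 1.26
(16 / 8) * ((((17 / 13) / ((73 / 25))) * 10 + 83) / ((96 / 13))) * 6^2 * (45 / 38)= 11207295 / 11096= 1010.03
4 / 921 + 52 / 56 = 0.93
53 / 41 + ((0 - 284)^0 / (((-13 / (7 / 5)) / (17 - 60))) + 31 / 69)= 1171849 / 183885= 6.37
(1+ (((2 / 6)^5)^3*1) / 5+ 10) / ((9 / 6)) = 1578379772 / 215233605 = 7.33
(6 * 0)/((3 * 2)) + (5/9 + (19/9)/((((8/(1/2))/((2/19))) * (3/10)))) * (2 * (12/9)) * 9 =14.44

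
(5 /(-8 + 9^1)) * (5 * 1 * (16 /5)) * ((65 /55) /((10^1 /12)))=1248 /11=113.45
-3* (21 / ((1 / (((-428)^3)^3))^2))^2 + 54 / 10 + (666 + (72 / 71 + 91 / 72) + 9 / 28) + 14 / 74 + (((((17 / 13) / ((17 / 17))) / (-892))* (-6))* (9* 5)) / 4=-684879807414053234840222642840853406727587883133882674221630096560022715306370418032053891248257095735590123 / 9595747980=-71373259160361278562906010000000000000000000000000000000000000000000000000000000000000000000000000.00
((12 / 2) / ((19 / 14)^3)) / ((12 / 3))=4116 / 6859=0.60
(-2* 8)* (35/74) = -280/37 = -7.57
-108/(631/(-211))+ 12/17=394968/10727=36.82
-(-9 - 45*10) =459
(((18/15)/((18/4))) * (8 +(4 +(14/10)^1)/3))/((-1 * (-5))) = 196/375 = 0.52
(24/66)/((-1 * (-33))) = 4/363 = 0.01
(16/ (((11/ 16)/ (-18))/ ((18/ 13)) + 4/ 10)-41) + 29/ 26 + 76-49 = 7548965/ 250978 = 30.08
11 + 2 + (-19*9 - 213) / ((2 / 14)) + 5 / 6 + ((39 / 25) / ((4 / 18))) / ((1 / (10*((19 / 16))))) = -621793 / 240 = -2590.80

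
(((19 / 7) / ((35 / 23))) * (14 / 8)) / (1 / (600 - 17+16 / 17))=4338099 / 2380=1822.73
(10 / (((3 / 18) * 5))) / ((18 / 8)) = 16 / 3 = 5.33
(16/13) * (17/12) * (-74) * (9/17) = -888/13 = -68.31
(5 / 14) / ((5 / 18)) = 9 / 7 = 1.29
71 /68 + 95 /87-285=-1673423 /5916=-282.86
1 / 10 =0.10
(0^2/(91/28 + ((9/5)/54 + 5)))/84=0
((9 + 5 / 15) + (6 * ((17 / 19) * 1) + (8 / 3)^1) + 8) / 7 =482 / 133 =3.62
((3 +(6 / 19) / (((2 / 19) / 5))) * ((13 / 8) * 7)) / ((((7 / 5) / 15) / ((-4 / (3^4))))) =-325 / 3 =-108.33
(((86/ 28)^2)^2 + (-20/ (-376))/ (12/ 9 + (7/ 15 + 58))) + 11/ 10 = 243193683529/ 2699300240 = 90.10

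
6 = 6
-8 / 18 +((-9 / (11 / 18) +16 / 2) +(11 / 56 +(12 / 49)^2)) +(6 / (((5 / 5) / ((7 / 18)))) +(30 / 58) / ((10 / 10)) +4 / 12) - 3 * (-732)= 120895212211 / 55146168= 2192.27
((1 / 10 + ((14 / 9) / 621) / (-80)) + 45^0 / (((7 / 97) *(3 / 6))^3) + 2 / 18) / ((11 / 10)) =19351.86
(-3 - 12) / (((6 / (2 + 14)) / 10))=-400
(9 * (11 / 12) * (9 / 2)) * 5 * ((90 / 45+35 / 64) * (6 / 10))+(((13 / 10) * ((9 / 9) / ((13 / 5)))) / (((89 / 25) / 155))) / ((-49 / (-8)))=641297113 / 2232832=287.21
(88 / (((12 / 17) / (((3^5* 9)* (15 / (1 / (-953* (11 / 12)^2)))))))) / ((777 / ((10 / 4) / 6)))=-14555383425 / 8288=-1756199.74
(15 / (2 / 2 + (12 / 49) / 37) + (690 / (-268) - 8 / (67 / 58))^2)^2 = 23568697441 / 2131600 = 11056.81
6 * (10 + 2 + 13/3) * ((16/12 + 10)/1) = 3332/3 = 1110.67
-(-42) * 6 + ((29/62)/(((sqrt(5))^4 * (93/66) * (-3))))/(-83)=1507521019/5982225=252.00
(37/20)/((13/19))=703/260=2.70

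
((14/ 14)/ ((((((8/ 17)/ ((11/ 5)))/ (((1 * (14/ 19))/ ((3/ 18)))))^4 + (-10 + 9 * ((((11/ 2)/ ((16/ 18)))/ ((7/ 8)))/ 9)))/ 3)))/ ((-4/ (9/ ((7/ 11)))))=10090252039070511/ 2785855619495966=3.62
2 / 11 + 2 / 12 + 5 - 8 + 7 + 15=1277 / 66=19.35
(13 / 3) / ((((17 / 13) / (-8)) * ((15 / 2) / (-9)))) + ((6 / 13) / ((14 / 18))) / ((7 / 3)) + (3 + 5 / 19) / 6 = 100642921 / 3086265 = 32.61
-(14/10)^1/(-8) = 7/40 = 0.18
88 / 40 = 11 / 5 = 2.20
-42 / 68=-21 / 34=-0.62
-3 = -3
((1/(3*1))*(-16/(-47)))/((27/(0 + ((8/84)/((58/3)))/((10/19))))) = 152/3864105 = 0.00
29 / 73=0.40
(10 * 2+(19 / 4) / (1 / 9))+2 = 259 / 4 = 64.75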